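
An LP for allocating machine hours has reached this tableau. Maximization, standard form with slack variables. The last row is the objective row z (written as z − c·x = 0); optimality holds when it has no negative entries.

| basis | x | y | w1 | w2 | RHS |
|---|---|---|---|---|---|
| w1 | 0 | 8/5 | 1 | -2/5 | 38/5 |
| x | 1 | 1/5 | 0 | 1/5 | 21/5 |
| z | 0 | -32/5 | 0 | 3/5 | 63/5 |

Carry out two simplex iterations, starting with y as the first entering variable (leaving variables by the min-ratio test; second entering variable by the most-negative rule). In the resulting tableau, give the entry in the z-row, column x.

Ratio test on column y — row 1: (38/5)/(8/5) = 19/4; row 2: (21/5)/(1/5) = 21. Minimum is 19/4 at row 1 (w1 leaves); pivot element 8/5.
Divide row 1 by 8/5; eliminate column y from the other rows.
Second iteration: most negative z-row entry is -1 in column w2, so w2 enters.
Ratio test on column w2 — row 1: entry -1/4 ≤ 0; row 2: (13/4)/(1/4) = 13. Minimum is 13 at row 2 (x leaves); pivot element 1/4.
Divide row 2 by 1/4; eliminate column w2 from the other rows.
After both pivots, the entry at the z-row, column x is 4.

4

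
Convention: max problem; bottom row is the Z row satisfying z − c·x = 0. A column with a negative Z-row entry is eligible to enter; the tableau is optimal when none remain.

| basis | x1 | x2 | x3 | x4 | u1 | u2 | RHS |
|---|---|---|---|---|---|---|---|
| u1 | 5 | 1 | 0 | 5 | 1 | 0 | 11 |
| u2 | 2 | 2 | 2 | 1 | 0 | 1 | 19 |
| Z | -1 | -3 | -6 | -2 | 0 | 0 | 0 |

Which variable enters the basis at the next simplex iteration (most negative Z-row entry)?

Negative Z-row entries: x1: -1, x2: -3, x3: -6, x4: -2.
The most negative is -6 in column x3, so x3 enters.

x3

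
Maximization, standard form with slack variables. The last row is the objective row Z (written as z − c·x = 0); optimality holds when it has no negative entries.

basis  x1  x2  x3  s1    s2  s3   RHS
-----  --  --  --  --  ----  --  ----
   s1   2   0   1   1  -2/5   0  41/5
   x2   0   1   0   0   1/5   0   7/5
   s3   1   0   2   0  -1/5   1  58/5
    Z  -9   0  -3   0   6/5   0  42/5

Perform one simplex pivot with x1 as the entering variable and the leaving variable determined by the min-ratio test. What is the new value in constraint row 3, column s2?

0

Ratio test on column x1 — row 1: (41/5)/2 = 41/10; row 2: entry 0 ≤ 0; row 3: (58/5)/1 = 58/5. Minimum is 41/10 at row 1 (s1 leaves); pivot element 2.
Divide row 1 by 2; eliminate column x1 from the other rows.
Row 3 update in column s2: -1/5 − 1·(-1/5) = 0.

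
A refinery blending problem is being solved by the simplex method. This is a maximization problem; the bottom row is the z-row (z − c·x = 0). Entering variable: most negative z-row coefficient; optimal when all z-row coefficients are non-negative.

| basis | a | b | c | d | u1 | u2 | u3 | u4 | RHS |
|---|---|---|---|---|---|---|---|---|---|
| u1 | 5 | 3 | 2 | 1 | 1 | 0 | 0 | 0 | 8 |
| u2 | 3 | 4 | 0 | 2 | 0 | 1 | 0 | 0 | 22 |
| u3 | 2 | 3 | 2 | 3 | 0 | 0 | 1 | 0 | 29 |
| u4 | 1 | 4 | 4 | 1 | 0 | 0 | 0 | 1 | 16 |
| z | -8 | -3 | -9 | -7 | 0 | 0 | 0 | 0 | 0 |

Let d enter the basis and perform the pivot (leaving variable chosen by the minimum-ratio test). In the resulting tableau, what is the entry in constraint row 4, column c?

2

Ratio test on column d — row 1: 8/1 = 8; row 2: 22/2 = 11; row 3: 29/3 = 29/3; row 4: 16/1 = 16. Minimum is 8 at row 1 (u1 leaves); pivot element 1.
Divide row 1 by 1; eliminate column d from the other rows.
Row 4 update in column c: 4 − 1·2 = 2.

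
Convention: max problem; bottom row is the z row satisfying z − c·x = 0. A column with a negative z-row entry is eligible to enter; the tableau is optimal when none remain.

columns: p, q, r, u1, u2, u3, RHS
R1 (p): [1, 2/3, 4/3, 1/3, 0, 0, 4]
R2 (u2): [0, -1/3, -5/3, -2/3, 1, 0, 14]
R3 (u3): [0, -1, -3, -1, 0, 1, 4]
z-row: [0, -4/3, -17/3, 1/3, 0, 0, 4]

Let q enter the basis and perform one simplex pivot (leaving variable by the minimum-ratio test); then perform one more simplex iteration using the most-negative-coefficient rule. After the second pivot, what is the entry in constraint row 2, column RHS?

19

Ratio test on column q — row 1: 4/(2/3) = 6; row 2: entry -1/3 ≤ 0; row 3: entry -1 ≤ 0. Minimum is 6 at row 1 (p leaves); pivot element 2/3.
Divide row 1 by 2/3; eliminate column q from the other rows.
Second iteration: most negative z-row entry is -3 in column r, so r enters.
Ratio test on column r — row 1: 6/2 = 3; row 2: entry -1 ≤ 0; row 3: entry -1 ≤ 0. Minimum is 3 at row 1 (q leaves); pivot element 2.
Divide row 1 by 2; eliminate column r from the other rows.
After both pivots, the entry at constraint row 2, column RHS is 19.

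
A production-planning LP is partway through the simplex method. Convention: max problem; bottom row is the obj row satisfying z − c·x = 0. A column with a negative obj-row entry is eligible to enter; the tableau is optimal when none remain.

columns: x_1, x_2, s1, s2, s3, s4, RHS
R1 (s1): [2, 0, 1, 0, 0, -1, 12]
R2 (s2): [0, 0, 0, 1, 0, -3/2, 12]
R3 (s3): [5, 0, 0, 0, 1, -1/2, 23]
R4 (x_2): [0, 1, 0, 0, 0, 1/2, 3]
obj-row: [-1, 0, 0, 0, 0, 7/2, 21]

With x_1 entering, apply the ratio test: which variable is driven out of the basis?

Column x_1 entries and ratios — s1: 12/2 = 6; s2: 0 ≤ 0, skip; s3: 23/5 = 23/5; x_2: 0 ≤ 0, skip.
Smallest ratio is 23/5 in the row of s3, so s3 leaves.

s3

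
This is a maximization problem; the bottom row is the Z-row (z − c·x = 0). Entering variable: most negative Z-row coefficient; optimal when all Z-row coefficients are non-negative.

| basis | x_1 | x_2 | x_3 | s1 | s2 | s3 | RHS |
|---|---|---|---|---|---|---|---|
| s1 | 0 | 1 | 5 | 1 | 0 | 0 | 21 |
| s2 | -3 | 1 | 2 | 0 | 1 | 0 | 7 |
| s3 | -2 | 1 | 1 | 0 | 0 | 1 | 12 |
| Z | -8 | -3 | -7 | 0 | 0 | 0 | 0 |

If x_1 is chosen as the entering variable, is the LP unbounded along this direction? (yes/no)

Every constraint-row entry in column x_1 is ≤ 0, so increasing x_1 is unbounded.

yes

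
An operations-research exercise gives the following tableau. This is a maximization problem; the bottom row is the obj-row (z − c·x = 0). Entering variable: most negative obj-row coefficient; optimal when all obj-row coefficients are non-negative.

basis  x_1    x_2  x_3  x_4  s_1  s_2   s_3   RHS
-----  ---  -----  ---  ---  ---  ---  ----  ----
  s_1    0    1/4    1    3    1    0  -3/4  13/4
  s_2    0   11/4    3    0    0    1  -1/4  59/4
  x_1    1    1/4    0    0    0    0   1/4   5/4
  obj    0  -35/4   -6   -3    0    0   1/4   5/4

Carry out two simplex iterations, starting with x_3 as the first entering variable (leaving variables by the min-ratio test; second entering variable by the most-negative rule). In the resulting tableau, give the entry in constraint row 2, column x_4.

Ratio test on column x_3 — row 1: (13/4)/1 = 13/4; row 2: (59/4)/3 = 59/12; row 3: entry 0 ≤ 0. Minimum is 13/4 at row 1 (s_1 leaves); pivot element 1.
Divide row 1 by 1; eliminate column x_3 from the other rows.
Second iteration: most negative obj-row entry is -29/4 in column x_2, so x_2 enters.
Ratio test on column x_2 — row 1: (13/4)/(1/4) = 13; row 2: 5/2 = 5/2; row 3: (5/4)/(1/4) = 5. Minimum is 5/2 at row 2 (s_2 leaves); pivot element 2.
Divide row 2 by 2; eliminate column x_2 from the other rows.
After both pivots, the entry at constraint row 2, column x_4 is -9/2.

-9/2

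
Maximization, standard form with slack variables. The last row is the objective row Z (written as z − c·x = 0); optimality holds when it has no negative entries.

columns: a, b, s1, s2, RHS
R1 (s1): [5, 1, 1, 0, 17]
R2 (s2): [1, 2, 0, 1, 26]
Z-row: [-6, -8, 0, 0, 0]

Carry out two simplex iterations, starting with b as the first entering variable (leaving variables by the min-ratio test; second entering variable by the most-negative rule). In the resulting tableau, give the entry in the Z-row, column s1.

Ratio test on column b — row 1: 17/1 = 17; row 2: 26/2 = 13. Minimum is 13 at row 2 (s2 leaves); pivot element 2.
Divide row 2 by 2; eliminate column b from the other rows.
Second iteration: most negative Z-row entry is -2 in column a, so a enters.
Ratio test on column a — row 1: 4/(9/2) = 8/9; row 2: 13/(1/2) = 26. Minimum is 8/9 at row 1 (s1 leaves); pivot element 9/2.
Divide row 1 by 9/2; eliminate column a from the other rows.
After both pivots, the entry at the Z-row, column s1 is 4/9.

4/9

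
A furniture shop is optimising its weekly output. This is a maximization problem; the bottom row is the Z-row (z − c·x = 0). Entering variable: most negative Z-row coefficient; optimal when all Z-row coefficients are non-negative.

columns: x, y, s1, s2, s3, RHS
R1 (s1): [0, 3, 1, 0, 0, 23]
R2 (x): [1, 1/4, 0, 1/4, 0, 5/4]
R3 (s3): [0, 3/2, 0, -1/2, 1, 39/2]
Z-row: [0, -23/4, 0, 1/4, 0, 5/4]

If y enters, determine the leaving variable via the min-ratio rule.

Column y entries and ratios — s1: 23/3 = 23/3; x: (5/4)/(1/4) = 5; s3: (39/2)/(3/2) = 13.
Smallest ratio is 5 in the row of x, so x leaves.

x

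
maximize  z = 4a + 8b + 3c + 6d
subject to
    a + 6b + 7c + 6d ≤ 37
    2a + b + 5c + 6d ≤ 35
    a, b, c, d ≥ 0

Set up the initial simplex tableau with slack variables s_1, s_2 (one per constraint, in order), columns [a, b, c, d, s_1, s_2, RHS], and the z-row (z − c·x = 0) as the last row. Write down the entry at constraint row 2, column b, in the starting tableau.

1

Constraint 2 has coefficient 1 on b.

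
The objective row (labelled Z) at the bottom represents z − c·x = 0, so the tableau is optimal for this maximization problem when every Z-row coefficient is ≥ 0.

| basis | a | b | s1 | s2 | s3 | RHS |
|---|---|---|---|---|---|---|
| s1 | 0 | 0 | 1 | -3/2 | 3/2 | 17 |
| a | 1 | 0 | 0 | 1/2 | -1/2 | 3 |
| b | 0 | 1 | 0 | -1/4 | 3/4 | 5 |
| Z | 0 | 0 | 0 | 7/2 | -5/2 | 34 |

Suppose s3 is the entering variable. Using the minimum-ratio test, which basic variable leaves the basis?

Column s3 entries and ratios — s1: 17/(3/2) = 34/3; a: -1/2 ≤ 0, skip; b: 5/(3/4) = 20/3.
Smallest ratio is 20/3 in the row of b, so b leaves.

b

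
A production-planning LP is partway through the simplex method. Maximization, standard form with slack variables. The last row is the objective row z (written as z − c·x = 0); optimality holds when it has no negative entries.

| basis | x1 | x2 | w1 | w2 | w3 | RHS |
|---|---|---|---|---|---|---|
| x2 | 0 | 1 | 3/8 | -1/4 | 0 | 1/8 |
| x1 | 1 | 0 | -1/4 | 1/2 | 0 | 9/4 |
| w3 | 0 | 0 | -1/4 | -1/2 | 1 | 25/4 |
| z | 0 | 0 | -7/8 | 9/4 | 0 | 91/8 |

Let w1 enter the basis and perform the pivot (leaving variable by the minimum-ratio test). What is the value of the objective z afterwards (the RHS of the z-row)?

Ratio test on column w1 — row 1: (1/8)/(3/8) = 1/3; row 2: entry -1/4 ≤ 0; row 3: entry -1/4 ≤ 0. Minimum is 1/3 at row 1 (x2 leaves); pivot element 3/8.
Pivot on row 1; the z-row RHS becomes 91/8 − (-7/8)·(1/3) = 35/3.

35/3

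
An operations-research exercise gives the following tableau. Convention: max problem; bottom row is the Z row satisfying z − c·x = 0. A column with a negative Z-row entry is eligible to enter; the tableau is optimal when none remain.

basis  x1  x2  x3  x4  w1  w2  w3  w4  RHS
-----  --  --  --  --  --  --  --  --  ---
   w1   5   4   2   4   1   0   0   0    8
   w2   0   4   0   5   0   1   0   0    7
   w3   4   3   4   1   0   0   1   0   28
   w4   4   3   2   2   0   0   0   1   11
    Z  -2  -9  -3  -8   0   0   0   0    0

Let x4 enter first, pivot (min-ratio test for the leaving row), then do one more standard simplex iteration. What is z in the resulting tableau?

74/5

Ratio test on column x4 — row 1: 8/4 = 2; row 2: 7/5 = 7/5; row 3: 28/1 = 28; row 4: 11/2 = 11/2. Minimum is 7/5 at row 2 (w2 leaves); pivot element 5.
Pivot on row 2; the Z-row RHS becomes 0 − (-8)·(7/5) = 56/5.
Next entering variable (most negative Z-row entry -3): x3.
Ratio test on column x3 — row 1: (12/5)/2 = 6/5; row 2: entry 0 ≤ 0; row 3: (133/5)/4 = 133/20; row 4: (41/5)/2 = 41/10. Minimum is 6/5 at row 1 (w1 leaves); pivot element 2.
After the second pivot the Z-row RHS is 56/5 − (-3)·(6/5) = 74/5.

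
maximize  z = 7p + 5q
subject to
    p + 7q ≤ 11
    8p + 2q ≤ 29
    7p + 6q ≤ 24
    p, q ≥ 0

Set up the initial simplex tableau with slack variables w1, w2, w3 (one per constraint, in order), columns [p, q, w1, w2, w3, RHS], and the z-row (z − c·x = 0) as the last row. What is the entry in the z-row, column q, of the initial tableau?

The z-row carries the negated objective coefficients: the q entry is -5.

-5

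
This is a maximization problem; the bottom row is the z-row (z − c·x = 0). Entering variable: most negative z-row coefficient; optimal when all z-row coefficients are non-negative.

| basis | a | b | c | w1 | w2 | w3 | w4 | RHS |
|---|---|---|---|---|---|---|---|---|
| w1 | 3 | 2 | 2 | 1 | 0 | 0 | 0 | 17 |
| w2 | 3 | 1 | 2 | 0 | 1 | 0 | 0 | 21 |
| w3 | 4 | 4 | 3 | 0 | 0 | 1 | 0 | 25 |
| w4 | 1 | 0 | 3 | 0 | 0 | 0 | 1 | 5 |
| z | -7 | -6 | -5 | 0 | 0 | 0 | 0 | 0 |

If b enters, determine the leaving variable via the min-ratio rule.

Column b entries and ratios — w1: 17/2 = 17/2; w2: 21/1 = 21; w3: 25/4 = 25/4; w4: 0 ≤ 0, skip.
Smallest ratio is 25/4 in the row of w3, so w3 leaves.

w3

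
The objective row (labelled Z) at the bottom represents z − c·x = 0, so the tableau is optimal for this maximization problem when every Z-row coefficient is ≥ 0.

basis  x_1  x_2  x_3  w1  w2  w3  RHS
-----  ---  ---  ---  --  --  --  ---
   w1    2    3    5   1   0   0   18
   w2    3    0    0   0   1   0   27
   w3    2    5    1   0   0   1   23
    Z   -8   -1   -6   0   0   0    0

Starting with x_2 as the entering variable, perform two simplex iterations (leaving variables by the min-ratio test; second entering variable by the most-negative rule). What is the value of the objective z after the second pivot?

Ratio test on column x_2 — row 1: 18/3 = 6; row 2: entry 0 ≤ 0; row 3: 23/5 = 23/5. Minimum is 23/5 at row 3 (w3 leaves); pivot element 5.
Pivot on row 3; the Z-row RHS becomes 0 − (-1)·(23/5) = 23/5.
Next entering variable (most negative Z-row entry -38/5): x_1.
Ratio test on column x_1 — row 1: (21/5)/(4/5) = 21/4; row 2: 27/3 = 9; row 3: (23/5)/(2/5) = 23/2. Minimum is 21/4 at row 1 (w1 leaves); pivot element 4/5.
After the second pivot the Z-row RHS is 23/5 − (-38/5)·(21/4) = 89/2.

89/2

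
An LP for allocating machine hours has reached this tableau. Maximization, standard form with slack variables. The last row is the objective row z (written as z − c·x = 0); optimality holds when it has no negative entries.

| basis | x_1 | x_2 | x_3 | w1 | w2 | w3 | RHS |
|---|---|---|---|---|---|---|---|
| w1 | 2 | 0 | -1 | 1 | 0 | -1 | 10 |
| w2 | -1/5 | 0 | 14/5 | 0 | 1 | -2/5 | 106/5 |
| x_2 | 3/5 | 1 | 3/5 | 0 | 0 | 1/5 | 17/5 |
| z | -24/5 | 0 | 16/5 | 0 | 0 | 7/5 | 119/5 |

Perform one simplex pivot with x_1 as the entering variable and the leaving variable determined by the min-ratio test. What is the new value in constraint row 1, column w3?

Ratio test on column x_1 — row 1: 10/2 = 5; row 2: entry -1/5 ≤ 0; row 3: (17/5)/(3/5) = 17/3. Minimum is 5 at row 1 (w1 leaves); pivot element 2.
Divide row 1 by 2; eliminate column x_1 from the other rows.
In the new row 1, the w3 entry is the old entry divided by the pivot: (-1)/2 = -1/2.

-1/2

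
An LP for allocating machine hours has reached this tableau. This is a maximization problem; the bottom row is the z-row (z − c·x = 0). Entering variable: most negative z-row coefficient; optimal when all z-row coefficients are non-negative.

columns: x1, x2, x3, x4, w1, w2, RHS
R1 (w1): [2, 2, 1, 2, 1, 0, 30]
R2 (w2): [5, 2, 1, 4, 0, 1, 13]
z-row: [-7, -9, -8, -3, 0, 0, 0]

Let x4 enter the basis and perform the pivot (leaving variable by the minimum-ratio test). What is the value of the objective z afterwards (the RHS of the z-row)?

Ratio test on column x4 — row 1: 30/2 = 15; row 2: 13/4 = 13/4. Minimum is 13/4 at row 2 (w2 leaves); pivot element 4.
Pivot on row 2; the z-row RHS becomes 0 − (-3)·(13/4) = 39/4.

39/4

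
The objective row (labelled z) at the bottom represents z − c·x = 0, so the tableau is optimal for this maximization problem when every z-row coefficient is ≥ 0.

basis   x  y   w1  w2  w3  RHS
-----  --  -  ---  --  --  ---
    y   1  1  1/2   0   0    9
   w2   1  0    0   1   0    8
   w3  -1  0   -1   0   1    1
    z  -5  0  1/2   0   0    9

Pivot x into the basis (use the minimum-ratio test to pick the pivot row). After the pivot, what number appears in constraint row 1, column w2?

-1

Ratio test on column x — row 1: 9/1 = 9; row 2: 8/1 = 8; row 3: entry -1 ≤ 0. Minimum is 8 at row 2 (w2 leaves); pivot element 1.
Divide row 2 by 1; eliminate column x from the other rows.
Row 1 update in column w2: 0 − 1·1 = -1.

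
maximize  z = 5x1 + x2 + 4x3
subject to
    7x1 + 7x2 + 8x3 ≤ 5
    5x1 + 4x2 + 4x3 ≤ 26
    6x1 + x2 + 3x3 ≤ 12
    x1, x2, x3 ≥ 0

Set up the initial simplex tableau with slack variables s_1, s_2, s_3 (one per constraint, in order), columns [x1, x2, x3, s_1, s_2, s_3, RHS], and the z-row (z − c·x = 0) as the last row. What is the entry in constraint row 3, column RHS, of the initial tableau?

12

The RHS of constraint 3 is b_3 = 12.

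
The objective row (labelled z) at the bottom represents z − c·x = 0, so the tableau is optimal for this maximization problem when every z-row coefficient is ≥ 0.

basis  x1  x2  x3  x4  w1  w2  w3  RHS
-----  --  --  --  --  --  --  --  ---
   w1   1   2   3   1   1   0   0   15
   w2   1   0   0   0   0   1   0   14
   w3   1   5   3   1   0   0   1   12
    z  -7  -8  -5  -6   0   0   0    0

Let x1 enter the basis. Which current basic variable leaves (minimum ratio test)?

w3

Column x1 entries and ratios — w1: 15/1 = 15; w2: 14/1 = 14; w3: 12/1 = 12.
Smallest ratio is 12 in the row of w3, so w3 leaves.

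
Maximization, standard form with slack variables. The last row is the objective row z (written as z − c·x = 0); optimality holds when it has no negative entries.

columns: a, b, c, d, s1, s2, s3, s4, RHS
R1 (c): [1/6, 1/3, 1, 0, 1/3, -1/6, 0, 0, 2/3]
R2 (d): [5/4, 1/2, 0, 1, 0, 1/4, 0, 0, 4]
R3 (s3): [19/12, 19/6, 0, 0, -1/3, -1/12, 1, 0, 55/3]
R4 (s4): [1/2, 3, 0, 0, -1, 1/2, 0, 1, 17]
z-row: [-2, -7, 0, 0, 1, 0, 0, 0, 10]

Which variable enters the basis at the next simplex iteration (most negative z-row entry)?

b

Negative z-row entries: a: -2, b: -7.
The most negative is -7 in column b, so b enters.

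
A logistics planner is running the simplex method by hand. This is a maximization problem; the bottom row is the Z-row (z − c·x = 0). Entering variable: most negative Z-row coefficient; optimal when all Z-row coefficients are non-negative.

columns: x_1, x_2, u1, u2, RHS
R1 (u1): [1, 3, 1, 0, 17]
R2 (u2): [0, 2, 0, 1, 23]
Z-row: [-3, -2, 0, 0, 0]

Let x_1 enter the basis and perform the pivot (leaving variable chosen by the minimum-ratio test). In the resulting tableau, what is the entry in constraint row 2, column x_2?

2

Ratio test on column x_1 — row 1: 17/1 = 17; row 2: entry 0 ≤ 0. Minimum is 17 at row 1 (u1 leaves); pivot element 1.
Divide row 1 by 1; eliminate column x_1 from the other rows.
Row 2 update in column x_2: 2 − 0·3 = 2.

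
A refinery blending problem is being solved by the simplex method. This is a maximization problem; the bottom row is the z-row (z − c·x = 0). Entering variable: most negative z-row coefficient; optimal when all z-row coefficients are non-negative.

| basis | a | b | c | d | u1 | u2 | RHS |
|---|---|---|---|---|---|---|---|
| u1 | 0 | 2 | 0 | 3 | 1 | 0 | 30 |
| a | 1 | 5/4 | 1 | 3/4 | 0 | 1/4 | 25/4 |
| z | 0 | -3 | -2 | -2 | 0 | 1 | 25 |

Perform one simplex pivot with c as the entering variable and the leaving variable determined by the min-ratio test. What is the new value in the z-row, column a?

2

Ratio test on column c — row 1: entry 0 ≤ 0; row 2: (25/4)/1 = 25/4. Minimum is 25/4 at row 2 (a leaves); pivot element 1.
Divide row 2 by 1; eliminate column c from the other rows.
z-row update in column a: 0 − (-2)·1 = 2.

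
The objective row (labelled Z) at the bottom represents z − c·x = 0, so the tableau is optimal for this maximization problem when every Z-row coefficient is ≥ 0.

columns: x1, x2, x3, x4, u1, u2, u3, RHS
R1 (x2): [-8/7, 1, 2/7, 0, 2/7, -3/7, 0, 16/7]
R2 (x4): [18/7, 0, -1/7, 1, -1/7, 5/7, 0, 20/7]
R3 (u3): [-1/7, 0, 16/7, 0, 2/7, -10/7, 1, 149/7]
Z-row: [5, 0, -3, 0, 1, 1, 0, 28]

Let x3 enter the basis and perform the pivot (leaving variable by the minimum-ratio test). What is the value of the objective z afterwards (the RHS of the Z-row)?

52

Ratio test on column x3 — row 1: (16/7)/(2/7) = 8; row 2: entry -1/7 ≤ 0; row 3: (149/7)/(16/7) = 149/16. Minimum is 8 at row 1 (x2 leaves); pivot element 2/7.
Pivot on row 1; the Z-row RHS becomes 28 − (-3)·8 = 52.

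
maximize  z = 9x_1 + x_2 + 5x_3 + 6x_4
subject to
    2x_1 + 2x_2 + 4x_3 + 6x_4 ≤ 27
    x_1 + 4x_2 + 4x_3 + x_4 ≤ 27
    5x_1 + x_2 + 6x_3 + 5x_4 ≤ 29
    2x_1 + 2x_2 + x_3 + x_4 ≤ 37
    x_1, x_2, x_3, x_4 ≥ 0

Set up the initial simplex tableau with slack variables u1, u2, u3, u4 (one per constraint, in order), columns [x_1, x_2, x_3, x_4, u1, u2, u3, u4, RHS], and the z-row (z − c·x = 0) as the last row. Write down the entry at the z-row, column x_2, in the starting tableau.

The z-row carries the negated objective coefficients: the x_2 entry is -1.

-1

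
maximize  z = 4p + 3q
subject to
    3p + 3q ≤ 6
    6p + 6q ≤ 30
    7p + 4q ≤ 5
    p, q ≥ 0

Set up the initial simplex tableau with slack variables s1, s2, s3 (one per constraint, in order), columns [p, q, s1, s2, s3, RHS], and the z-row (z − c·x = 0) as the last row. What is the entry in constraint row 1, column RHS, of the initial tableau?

6

The RHS of constraint 1 is b_1 = 6.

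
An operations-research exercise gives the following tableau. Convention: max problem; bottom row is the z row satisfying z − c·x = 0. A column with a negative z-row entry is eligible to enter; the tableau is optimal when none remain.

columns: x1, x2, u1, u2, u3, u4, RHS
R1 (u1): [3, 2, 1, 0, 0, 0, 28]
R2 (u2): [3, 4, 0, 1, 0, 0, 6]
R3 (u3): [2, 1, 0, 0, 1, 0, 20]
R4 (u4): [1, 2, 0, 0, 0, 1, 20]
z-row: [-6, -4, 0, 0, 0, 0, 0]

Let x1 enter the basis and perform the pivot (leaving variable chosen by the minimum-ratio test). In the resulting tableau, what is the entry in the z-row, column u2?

2

Ratio test on column x1 — row 1: 28/3 = 28/3; row 2: 6/3 = 2; row 3: 20/2 = 10; row 4: 20/1 = 20. Minimum is 2 at row 2 (u2 leaves); pivot element 3.
Divide row 2 by 3; eliminate column x1 from the other rows.
z-row update in column u2: 0 − (-6)·(1/3) = 2.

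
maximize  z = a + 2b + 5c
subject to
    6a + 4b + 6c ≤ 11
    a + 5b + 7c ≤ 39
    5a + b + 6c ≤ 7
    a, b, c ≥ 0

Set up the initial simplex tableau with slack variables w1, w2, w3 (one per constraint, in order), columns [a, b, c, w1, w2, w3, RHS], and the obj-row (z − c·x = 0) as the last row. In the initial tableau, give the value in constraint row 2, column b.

5

Constraint 2 has coefficient 5 on b.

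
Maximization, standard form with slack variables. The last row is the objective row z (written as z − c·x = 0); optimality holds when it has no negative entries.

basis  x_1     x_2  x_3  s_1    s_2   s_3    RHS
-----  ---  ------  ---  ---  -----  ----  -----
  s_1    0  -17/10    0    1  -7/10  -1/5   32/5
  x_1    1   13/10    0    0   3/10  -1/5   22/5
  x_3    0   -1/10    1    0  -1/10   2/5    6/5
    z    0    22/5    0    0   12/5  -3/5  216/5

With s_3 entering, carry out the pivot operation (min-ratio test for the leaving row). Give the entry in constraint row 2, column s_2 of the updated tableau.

Ratio test on column s_3 — row 1: entry -1/5 ≤ 0; row 2: entry -1/5 ≤ 0; row 3: (6/5)/(2/5) = 3. Minimum is 3 at row 3 (x_3 leaves); pivot element 2/5.
Divide row 3 by 2/5; eliminate column s_3 from the other rows.
Row 2 update in column s_2: 3/10 − (-1/5)·(-1/4) = 1/4.

1/4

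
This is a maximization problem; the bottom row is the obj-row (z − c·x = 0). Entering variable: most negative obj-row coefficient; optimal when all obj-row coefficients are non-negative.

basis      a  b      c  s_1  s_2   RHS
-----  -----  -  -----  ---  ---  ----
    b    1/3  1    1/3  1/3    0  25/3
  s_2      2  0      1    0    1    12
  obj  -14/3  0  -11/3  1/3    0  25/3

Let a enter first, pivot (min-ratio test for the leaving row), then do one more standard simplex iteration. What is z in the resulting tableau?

157/3

Ratio test on column a — row 1: (25/3)/(1/3) = 25; row 2: 12/2 = 6. Minimum is 6 at row 2 (s_2 leaves); pivot element 2.
Pivot on row 2; the obj-row RHS becomes 25/3 − (-14/3)·6 = 109/3.
Next entering variable (most negative obj-row entry -4/3): c.
Ratio test on column c — row 1: (19/3)/(1/6) = 38; row 2: 6/(1/2) = 12. Minimum is 12 at row 2 (a leaves); pivot element 1/2.
After the second pivot the obj-row RHS is 109/3 − (-4/3)·12 = 157/3.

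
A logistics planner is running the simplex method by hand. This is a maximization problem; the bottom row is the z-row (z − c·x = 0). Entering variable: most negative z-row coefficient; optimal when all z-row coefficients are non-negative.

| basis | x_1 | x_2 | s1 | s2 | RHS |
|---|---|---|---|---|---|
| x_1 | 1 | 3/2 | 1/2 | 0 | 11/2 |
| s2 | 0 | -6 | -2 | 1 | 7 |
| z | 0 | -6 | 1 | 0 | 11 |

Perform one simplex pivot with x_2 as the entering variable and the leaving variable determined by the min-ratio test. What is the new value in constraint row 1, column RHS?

11/3

Ratio test on column x_2 — row 1: (11/2)/(3/2) = 11/3; row 2: entry -6 ≤ 0. Minimum is 11/3 at row 1 (x_1 leaves); pivot element 3/2.
Divide row 1 by 3/2; eliminate column x_2 from the other rows.
In the new row 1, the RHS entry is the old entry divided by the pivot: (11/2)/(3/2) = 11/3.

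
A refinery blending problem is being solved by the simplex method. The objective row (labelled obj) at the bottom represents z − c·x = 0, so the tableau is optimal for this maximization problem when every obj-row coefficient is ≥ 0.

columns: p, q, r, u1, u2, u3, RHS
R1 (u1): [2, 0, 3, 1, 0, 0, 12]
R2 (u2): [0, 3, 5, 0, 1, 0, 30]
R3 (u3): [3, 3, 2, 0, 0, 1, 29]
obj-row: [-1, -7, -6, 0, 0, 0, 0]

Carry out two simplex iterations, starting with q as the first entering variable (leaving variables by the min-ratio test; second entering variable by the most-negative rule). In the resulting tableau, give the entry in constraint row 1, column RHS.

Ratio test on column q — row 1: entry 0 ≤ 0; row 2: 30/3 = 10; row 3: 29/3 = 29/3. Minimum is 29/3 at row 3 (u3 leaves); pivot element 3.
Divide row 3 by 3; eliminate column q from the other rows.
Second iteration: most negative obj-row entry is -4/3 in column r, so r enters.
Ratio test on column r — row 1: 12/3 = 4; row 2: 1/3 = 1/3; row 3: (29/3)/(2/3) = 29/2. Minimum is 1/3 at row 2 (u2 leaves); pivot element 3.
Divide row 2 by 3; eliminate column r from the other rows.
After both pivots, the entry at constraint row 1, column RHS is 11.

11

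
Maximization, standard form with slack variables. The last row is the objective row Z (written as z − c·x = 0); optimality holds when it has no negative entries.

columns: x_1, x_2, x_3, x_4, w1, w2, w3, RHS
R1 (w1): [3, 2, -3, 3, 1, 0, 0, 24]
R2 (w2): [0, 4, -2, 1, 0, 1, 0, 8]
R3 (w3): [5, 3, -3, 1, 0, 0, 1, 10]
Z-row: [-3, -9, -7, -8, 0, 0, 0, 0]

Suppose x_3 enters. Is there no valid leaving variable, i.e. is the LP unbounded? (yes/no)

yes

Every constraint-row entry in column x_3 is ≤ 0, so increasing x_3 is unbounded.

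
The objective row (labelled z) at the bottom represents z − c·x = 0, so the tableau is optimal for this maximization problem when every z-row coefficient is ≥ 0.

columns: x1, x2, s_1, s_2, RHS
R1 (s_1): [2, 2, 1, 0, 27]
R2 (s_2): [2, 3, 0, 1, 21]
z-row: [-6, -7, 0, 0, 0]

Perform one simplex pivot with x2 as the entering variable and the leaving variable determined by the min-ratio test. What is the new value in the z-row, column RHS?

49

Ratio test on column x2 — row 1: 27/2 = 27/2; row 2: 21/3 = 7. Minimum is 7 at row 2 (s_2 leaves); pivot element 3.
Divide row 2 by 3; eliminate column x2 from the other rows.
z-row update in column RHS: 0 − (-7)·7 = 49.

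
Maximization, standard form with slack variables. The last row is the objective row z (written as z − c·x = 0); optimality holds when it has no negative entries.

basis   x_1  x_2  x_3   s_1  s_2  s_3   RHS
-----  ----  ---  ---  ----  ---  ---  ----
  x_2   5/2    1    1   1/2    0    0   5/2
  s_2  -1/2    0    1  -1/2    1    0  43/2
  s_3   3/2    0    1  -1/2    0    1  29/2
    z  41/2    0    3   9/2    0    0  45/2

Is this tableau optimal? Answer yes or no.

yes

Every z-row coefficient is ≥ 0, so the tableau is optimal.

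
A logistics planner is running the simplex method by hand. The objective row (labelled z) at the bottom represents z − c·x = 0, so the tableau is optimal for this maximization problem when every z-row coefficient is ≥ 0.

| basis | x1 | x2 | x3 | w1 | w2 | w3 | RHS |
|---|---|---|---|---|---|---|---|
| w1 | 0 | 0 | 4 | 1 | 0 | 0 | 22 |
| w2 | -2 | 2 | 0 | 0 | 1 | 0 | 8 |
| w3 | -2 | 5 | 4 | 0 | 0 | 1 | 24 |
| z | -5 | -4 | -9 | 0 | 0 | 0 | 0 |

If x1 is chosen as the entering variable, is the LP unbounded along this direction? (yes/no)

Every constraint-row entry in column x1 is ≤ 0, so increasing x1 is unbounded.

yes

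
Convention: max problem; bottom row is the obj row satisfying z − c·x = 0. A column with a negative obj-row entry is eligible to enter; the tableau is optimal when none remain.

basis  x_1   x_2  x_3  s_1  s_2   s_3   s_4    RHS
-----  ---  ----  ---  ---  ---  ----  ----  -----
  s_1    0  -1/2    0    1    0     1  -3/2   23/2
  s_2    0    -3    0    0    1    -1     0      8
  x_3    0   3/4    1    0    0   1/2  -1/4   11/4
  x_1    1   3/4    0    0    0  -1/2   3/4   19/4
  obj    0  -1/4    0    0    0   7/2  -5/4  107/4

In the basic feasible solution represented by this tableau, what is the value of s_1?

23/2

s_1 is basic (row 1); its value is the RHS of that row, 23/2.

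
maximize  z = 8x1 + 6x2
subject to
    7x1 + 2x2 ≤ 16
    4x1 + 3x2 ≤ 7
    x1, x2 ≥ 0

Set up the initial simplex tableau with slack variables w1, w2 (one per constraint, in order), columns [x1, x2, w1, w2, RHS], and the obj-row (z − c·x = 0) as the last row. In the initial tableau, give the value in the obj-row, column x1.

The obj-row carries the negated objective coefficients: the x1 entry is -8.

-8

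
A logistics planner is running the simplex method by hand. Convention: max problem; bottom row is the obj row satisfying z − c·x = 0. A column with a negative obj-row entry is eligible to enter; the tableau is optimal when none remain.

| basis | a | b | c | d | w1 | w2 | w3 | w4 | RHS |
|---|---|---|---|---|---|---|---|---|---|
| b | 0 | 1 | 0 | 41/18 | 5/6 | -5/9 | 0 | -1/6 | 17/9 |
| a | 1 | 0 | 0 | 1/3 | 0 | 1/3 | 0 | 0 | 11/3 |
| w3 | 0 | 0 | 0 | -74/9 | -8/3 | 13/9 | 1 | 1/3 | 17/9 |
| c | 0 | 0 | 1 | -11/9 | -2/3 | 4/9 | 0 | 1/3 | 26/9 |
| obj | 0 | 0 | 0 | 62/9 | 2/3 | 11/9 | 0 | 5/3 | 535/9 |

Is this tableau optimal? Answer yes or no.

Every obj-row coefficient is ≥ 0, so the tableau is optimal.

yes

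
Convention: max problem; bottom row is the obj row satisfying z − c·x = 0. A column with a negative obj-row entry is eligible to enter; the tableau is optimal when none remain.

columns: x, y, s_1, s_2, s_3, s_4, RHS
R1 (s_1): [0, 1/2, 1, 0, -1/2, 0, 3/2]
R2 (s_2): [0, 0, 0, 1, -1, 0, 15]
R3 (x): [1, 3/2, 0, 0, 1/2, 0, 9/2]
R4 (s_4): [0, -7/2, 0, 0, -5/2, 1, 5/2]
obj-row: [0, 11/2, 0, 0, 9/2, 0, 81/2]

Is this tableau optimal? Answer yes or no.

Every obj-row coefficient is ≥ 0, so the tableau is optimal.

yes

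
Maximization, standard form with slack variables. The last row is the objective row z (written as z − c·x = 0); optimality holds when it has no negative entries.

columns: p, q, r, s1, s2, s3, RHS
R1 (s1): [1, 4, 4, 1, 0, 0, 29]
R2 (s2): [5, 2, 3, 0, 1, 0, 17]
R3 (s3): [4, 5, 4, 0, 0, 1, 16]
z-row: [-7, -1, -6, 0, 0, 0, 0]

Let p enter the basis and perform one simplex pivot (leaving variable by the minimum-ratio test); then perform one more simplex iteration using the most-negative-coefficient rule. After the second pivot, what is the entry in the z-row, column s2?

1/2

Ratio test on column p — row 1: 29/1 = 29; row 2: 17/5 = 17/5; row 3: 16/4 = 4. Minimum is 17/5 at row 2 (s2 leaves); pivot element 5.
Divide row 2 by 5; eliminate column p from the other rows.
Second iteration: most negative z-row entry is -9/5 in column r, so r enters.
Ratio test on column r — row 1: (128/5)/(17/5) = 128/17; row 2: (17/5)/(3/5) = 17/3; row 3: (12/5)/(8/5) = 3/2. Minimum is 3/2 at row 3 (s3 leaves); pivot element 8/5.
Divide row 3 by 8/5; eliminate column r from the other rows.
After both pivots, the entry at the z-row, column s2 is 1/2.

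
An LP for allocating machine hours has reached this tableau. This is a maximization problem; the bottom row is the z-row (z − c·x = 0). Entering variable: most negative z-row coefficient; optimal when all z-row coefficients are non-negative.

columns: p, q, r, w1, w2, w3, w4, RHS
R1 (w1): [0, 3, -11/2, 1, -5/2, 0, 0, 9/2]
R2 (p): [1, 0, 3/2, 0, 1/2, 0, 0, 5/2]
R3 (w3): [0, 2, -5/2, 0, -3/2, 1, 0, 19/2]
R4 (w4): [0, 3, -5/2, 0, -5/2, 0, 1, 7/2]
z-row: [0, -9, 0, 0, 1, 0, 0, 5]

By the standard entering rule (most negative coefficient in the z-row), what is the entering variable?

Negative z-row entries: q: -9.
The most negative is -9 in column q, so q enters.

q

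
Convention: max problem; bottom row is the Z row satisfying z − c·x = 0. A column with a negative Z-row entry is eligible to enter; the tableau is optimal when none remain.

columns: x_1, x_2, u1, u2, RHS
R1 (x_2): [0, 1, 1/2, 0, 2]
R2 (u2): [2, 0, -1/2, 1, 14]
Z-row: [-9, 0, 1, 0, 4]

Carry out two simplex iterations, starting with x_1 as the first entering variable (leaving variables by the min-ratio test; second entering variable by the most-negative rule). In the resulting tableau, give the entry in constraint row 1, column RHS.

4

Ratio test on column x_1 — row 1: entry 0 ≤ 0; row 2: 14/2 = 7. Minimum is 7 at row 2 (u2 leaves); pivot element 2.
Divide row 2 by 2; eliminate column x_1 from the other rows.
Second iteration: most negative Z-row entry is -5/4 in column u1, so u1 enters.
Ratio test on column u1 — row 1: 2/(1/2) = 4; row 2: entry -1/4 ≤ 0. Minimum is 4 at row 1 (x_2 leaves); pivot element 1/2.
Divide row 1 by 1/2; eliminate column u1 from the other rows.
After both pivots, the entry at constraint row 1, column RHS is 4.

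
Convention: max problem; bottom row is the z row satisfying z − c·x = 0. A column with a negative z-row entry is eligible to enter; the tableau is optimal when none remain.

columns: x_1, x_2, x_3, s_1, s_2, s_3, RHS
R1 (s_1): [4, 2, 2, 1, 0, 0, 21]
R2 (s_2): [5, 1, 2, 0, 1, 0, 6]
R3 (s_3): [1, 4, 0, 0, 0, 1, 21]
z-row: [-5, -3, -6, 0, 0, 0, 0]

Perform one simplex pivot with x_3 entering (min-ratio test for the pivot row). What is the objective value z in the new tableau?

18

Ratio test on column x_3 — row 1: 21/2 = 21/2; row 2: 6/2 = 3; row 3: entry 0 ≤ 0. Minimum is 3 at row 2 (s_2 leaves); pivot element 2.
Pivot on row 2; the z-row RHS becomes 0 − (-6)·3 = 18.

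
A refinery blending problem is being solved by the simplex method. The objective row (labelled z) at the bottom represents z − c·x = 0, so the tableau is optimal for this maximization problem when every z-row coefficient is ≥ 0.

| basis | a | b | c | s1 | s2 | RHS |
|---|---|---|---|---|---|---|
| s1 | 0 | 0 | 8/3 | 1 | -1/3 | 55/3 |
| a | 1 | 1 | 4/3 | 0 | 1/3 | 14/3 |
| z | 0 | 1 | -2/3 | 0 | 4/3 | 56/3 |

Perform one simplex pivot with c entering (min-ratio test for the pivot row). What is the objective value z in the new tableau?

Ratio test on column c — row 1: (55/3)/(8/3) = 55/8; row 2: (14/3)/(4/3) = 7/2. Minimum is 7/2 at row 2 (a leaves); pivot element 4/3.
Pivot on row 2; the z-row RHS becomes 56/3 − (-2/3)·(7/2) = 21.

21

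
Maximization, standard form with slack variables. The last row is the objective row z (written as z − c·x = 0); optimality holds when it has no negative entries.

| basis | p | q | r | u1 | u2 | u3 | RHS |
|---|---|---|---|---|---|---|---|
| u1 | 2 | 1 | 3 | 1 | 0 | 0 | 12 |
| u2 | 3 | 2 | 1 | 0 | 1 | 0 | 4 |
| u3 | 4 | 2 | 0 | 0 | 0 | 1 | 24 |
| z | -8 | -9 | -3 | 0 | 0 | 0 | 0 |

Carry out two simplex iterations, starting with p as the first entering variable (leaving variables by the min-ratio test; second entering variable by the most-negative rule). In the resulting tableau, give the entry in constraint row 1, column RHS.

Ratio test on column p — row 1: 12/2 = 6; row 2: 4/3 = 4/3; row 3: 24/4 = 6. Minimum is 4/3 at row 2 (u2 leaves); pivot element 3.
Divide row 2 by 3; eliminate column p from the other rows.
Second iteration: most negative z-row entry is -11/3 in column q, so q enters.
Ratio test on column q — row 1: entry -1/3 ≤ 0; row 2: (4/3)/(2/3) = 2; row 3: entry -2/3 ≤ 0. Minimum is 2 at row 2 (p leaves); pivot element 2/3.
Divide row 2 by 2/3; eliminate column q from the other rows.
After both pivots, the entry at constraint row 1, column RHS is 10.

10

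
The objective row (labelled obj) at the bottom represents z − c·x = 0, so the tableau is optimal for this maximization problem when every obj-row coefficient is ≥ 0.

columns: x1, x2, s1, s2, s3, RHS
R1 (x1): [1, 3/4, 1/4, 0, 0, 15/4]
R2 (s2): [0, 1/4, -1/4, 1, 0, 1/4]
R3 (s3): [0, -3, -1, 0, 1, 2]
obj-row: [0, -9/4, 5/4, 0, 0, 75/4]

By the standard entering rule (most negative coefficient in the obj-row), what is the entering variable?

x2

Negative obj-row entries: x2: -9/4.
The most negative is -9/4 in column x2, so x2 enters.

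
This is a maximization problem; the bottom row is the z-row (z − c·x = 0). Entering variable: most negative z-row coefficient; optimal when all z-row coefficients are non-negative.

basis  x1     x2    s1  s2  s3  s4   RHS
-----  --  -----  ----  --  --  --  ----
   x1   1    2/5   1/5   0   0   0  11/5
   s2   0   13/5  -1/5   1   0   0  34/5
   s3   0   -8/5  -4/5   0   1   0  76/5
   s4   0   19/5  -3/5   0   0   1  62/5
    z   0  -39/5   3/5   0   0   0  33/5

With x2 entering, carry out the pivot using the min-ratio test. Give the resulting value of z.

27

Ratio test on column x2 — row 1: (11/5)/(2/5) = 11/2; row 2: (34/5)/(13/5) = 34/13; row 3: entry -8/5 ≤ 0; row 4: (62/5)/(19/5) = 62/19. Minimum is 34/13 at row 2 (s2 leaves); pivot element 13/5.
Pivot on row 2; the z-row RHS becomes 33/5 − (-39/5)·(34/13) = 27.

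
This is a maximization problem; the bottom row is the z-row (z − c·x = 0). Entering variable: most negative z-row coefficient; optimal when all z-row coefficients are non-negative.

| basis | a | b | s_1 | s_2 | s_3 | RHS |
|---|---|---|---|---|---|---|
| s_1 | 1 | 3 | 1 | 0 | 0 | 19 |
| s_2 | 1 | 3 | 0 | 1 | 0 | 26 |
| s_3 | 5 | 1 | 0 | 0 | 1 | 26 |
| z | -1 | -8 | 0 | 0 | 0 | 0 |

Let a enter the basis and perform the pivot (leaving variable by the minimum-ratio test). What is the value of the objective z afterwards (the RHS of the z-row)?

26/5

Ratio test on column a — row 1: 19/1 = 19; row 2: 26/1 = 26; row 3: 26/5 = 26/5. Minimum is 26/5 at row 3 (s_3 leaves); pivot element 5.
Pivot on row 3; the z-row RHS becomes 0 − (-1)·(26/5) = 26/5.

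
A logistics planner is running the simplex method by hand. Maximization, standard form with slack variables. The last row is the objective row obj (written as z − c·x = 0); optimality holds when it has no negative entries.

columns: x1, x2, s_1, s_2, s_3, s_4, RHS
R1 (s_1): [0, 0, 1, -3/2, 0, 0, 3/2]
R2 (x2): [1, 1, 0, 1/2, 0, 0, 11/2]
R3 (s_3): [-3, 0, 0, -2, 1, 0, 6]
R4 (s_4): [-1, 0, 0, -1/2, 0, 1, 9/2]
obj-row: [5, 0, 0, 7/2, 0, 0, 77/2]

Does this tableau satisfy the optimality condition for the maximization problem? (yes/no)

yes

Every obj-row coefficient is ≥ 0, so the tableau is optimal.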